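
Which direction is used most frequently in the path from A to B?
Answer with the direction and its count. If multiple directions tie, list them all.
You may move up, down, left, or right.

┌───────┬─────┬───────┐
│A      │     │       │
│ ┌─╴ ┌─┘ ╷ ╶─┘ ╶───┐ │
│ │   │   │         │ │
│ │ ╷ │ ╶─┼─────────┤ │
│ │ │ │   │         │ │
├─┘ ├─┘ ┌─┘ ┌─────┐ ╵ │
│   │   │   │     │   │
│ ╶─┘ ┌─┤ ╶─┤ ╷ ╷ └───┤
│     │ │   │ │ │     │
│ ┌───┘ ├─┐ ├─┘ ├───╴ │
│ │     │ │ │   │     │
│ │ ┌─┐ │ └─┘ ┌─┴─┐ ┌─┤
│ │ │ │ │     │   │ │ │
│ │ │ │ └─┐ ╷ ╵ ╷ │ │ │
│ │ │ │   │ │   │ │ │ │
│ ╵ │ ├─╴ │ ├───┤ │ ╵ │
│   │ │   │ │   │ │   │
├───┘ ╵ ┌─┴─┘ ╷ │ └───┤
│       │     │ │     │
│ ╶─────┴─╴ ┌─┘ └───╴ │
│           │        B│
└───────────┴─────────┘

Directions: right, right, down, left, down, down, left, down, down, down, down, down, right, up, up, up, right, right, down, down, right, down, left, down, left, left, left, down, right, right, right, right, right, up, right, up, right, down, down, right, right, right
Counts: {'right': 16, 'down': 15, 'left': 6, 'up': 5}
Most common: right (16 times)

Solution:

┌───────┬─────┬───────┐
│A → ↓  │     │       │
│ ┌─╴ ┌─┘ ╷ ╶─┘ ╶───┐ │
│ │↓ ↲│   │         │ │
│ │ ╷ │ ╶─┼─────────┤ │
│ │↓│ │   │         │ │
├─┘ ├─┘ ┌─┘ ┌─────┐ ╵ │
│↓ ↲│   │   │     │   │
│ ╶─┘ ┌─┤ ╶─┤ ╷ ╷ └───┤
│↓    │ │   │ │ │     │
│ ┌───┘ ├─┐ ├─┘ ├───╴ │
│↓│↱ → ↓│ │ │   │     │
│ │ ┌─┐ │ └─┘ ┌─┴─┐ ┌─┤
│↓│↑│ │↓│     │   │ │ │
│ │ │ │ └─┐ ╷ ╵ ╷ │ │ │
│↓│↑│ │↳ ↓│ │   │ │ │ │
│ ╵ │ ├─╴ │ ├───┤ │ ╵ │
│↳ ↑│ │↓ ↲│ │↱ ↓│ │   │
├───┘ ╵ ┌─┴─┘ ╷ │ └───┤
│↓ ← ← ↲│  ↱ ↑│↓│     │
│ ╶─────┴─╴ ┌─┘ └───╴ │
│↳ → → → → ↑│  ↳ → → B│
└───────────┴─────────┘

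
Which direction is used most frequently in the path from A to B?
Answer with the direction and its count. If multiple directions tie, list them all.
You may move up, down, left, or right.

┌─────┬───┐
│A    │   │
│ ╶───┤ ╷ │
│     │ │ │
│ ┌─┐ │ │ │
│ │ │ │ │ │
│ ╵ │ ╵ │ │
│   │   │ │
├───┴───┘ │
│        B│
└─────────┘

Directions: down, right, right, down, down, right, up, up, up, right, down, down, down, down
Counts: {'down': 7, 'right': 4, 'up': 3}
Most common: down (7 times)

Solution:

┌─────┬───┐
│A    │↱ ↓│
│ ╶───┤ ╷ │
│↳ → ↓│↑│↓│
│ ┌─┐ │ │ │
│ │ │↓│↑│↓│
│ ╵ │ ╵ │ │
│   │↳ ↑│↓│
├───┴───┘ │
│        B│
└─────────┘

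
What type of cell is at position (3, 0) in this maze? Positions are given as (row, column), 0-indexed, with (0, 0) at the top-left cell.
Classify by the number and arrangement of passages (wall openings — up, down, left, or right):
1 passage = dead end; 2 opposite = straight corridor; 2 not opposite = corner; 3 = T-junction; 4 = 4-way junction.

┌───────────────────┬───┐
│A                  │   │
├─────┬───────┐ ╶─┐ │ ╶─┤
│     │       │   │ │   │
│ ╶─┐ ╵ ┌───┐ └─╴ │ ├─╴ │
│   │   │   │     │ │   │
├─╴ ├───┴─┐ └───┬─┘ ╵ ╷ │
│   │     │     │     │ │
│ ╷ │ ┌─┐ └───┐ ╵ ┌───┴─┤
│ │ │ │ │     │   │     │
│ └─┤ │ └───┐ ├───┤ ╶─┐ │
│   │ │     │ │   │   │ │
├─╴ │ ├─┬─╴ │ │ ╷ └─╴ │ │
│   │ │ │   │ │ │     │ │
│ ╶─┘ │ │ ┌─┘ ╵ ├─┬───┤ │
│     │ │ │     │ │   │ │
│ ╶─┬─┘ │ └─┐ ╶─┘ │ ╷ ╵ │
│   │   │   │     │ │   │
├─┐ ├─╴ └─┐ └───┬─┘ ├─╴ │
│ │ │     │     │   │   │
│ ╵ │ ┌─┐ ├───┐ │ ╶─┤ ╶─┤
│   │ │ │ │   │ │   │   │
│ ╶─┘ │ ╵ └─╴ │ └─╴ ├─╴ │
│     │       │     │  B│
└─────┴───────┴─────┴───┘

Checking cell at (3, 0):
Number of passages: 2
Cell type: corner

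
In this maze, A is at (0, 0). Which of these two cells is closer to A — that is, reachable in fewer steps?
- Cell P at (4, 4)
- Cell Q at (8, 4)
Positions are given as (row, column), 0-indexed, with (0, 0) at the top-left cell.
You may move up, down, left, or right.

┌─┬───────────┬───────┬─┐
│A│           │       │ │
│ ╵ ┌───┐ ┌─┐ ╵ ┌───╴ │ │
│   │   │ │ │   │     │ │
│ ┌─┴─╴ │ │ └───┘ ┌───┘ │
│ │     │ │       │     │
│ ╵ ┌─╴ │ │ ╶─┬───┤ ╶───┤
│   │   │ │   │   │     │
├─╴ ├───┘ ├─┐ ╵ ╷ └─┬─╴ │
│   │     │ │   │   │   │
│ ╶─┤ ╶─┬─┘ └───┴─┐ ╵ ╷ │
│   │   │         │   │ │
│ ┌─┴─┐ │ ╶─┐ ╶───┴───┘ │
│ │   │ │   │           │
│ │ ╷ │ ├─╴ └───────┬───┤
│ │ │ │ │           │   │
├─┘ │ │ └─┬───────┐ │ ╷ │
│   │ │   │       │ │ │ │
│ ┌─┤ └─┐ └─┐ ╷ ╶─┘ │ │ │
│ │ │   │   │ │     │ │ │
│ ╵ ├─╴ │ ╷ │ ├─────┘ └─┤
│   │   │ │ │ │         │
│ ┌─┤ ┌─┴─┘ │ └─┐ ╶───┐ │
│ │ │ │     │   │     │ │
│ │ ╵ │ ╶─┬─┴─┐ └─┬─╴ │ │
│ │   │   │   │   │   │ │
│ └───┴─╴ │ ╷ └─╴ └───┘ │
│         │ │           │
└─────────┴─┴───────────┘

Shortest path A → P at (4, 4): 10 steps
Shortest path A → Q at (8, 4): 18 steps

P is closer (10 steps vs 18 steps).

Path to P:

┌─┬───────────┬───────┬─┐
│A│↱ → → ↓    │       │ │
│ ╵ ┌───┐ ┌─┐ ╵ ┌───╴ │ │
│↳ ↑│   │↓│ │   │     │ │
│ ┌─┴─╴ │ │ └───┘ ┌───┘ │
│ │     │↓│       │     │
│ ╵ ┌─╴ │ │ ╶─┬───┤ ╶───┤
│   │   │↓│   │   │     │
├─╴ ├───┘ ├─┐ ╵ ╷ └─┬─╴ │
│   │    P│ │   │   │   │
│ ╶─┤ ╶─┬─┘ └───┴─┐ ╵ ╷ │
│   │   │         │   │ │
│ ┌─┴─┐ │ ╶─┐ ╶───┴───┘ │
│ │   │ │   │           │
│ │ ╷ │ ├─╴ └───────┬───┤
│ │ │ │ │           │   │
├─┘ │ │ └─┬───────┐ │ ╷ │
│   │ │   │       │ │ │ │
│ ┌─┤ └─┐ └─┐ ╷ ╶─┘ │ │ │
│ │ │   │   │ │     │ │ │
│ ╵ ├─╴ │ ╷ │ ├─────┘ └─┤
│   │   │ │ │ │         │
│ ┌─┤ ┌─┴─┘ │ └─┐ ╶───┐ │
│ │ │ │     │   │     │ │
│ │ ╵ │ ╶─┬─┴─┐ └─┬─╴ │ │
│ │   │   │   │   │   │ │
│ └───┴─╴ │ ╷ └─╴ └───┘ │
│         │ │           │
└─────────┴─┴───────────┘

Path to Q:

┌─┬───────────┬───────┬─┐
│A│↱ → → ↓    │       │ │
│ ╵ ┌───┐ ┌─┐ ╵ ┌───╴ │ │
│↳ ↑│   │↓│ │   │     │ │
│ ┌─┴─╴ │ │ └───┘ ┌───┘ │
│ │     │↓│       │     │
│ ╵ ┌─╴ │ │ ╶─┬───┤ ╶───┤
│   │   │↓│   │   │     │
├─╴ ├───┘ ├─┐ ╵ ╷ └─┬─╴ │
│   │↓ ← ↲│ │   │   │   │
│ ╶─┤ ╶─┬─┘ └───┴─┐ ╵ ╷ │
│   │↳ ↓│         │   │ │
│ ┌─┴─┐ │ ╶─┐ ╶───┴───┘ │
│ │   │↓│   │           │
│ │ ╷ │ ├─╴ └───────┬───┤
│ │ │ │↓│           │   │
├─┘ │ │ └─┬───────┐ │ ╷ │
│   │ │↳ Q│       │ │ │ │
│ ┌─┤ └─┐ └─┐ ╷ ╶─┘ │ │ │
│ │ │   │   │ │     │ │ │
│ ╵ ├─╴ │ ╷ │ ├─────┘ └─┤
│   │   │ │ │ │         │
│ ┌─┤ ┌─┴─┘ │ └─┐ ╶───┐ │
│ │ │ │     │   │     │ │
│ │ ╵ │ ╶─┬─┴─┐ └─┬─╴ │ │
│ │   │   │   │   │   │ │
│ └───┴─╴ │ ╷ └─╴ └───┘ │
│         │ │           │
└─────────┴─┴───────────┘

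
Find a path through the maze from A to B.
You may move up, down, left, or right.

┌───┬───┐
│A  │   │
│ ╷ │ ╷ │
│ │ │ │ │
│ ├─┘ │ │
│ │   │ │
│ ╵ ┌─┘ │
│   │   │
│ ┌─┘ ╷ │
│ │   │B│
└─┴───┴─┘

Finding the shortest path through the maze:
Path length: 13 steps
Directions: down → down → down → right → up → right → up → up → right → down → down → down → down

Solution:

┌───┬───┐
│A  │↱ ↓│
│ ╷ │ ╷ │
│↓│ │↑│↓│
│ ├─┘ │ │
│↓│↱ ↑│↓│
│ ╵ ┌─┘ │
│↳ ↑│  ↓│
│ ┌─┘ ╷ │
│ │   │B│
└─┴───┴─┘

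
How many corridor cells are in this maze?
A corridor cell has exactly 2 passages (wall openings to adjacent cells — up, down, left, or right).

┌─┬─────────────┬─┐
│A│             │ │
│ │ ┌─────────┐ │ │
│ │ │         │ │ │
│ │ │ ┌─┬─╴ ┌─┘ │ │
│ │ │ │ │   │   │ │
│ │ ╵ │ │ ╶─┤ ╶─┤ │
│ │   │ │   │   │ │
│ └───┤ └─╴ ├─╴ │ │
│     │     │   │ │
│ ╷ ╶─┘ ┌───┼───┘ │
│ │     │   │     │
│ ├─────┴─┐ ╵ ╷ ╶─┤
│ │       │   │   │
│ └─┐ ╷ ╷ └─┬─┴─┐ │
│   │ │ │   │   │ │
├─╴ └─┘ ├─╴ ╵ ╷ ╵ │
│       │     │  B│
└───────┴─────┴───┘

Counting cells with exactly 2 passages:
Total corridor cells: 61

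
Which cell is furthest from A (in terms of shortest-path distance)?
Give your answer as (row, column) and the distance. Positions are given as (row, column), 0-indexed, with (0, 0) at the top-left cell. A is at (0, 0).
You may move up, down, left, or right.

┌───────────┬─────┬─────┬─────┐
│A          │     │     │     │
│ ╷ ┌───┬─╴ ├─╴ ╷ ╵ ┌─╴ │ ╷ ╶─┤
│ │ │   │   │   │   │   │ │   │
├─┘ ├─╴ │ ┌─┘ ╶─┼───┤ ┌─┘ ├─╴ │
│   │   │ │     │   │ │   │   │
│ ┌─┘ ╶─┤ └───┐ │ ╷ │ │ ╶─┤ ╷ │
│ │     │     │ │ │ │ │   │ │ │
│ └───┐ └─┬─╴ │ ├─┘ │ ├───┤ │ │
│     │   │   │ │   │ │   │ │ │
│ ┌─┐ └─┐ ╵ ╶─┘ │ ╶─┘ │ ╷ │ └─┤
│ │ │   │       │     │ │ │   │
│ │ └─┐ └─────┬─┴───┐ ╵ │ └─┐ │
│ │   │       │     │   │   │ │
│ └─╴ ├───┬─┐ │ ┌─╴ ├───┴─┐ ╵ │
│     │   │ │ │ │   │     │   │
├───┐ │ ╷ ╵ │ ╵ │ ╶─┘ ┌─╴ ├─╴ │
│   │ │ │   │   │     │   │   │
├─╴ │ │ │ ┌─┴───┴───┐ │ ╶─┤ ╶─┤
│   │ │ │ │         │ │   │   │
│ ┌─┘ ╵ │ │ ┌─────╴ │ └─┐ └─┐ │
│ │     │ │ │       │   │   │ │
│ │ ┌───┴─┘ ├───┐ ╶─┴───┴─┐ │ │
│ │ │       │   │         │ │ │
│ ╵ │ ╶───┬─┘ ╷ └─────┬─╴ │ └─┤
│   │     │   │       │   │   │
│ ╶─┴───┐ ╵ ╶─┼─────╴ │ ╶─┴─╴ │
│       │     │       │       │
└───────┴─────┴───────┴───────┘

Computing BFS distances from A to all cells:
Furthest cell: (13, 7)
Distance: 78 steps

Path from A to the furthest cell:

┌───────────┬─────┬─────┬─────┐
│A ↓        │     │     │     │
│ ╷ ┌───┬─╴ ├─╴ ╷ ╵ ┌─╴ │ ╷ ╶─┤
│ │↓│   │   │   │   │   │ │   │
├─┘ ├─╴ │ ┌─┘ ╶─┼───┤ ┌─┘ ├─╴ │
│↓ ↲│   │ │     │   │ │   │   │
│ ┌─┘ ╶─┤ └───┐ │ ╷ │ │ ╶─┤ ╷ │
│↓│     │     │ │ │ │ │   │ │ │
│ └───┐ └─┬─╴ │ ├─┘ │ ├───┤ │ │
│↳ → ↓│   │   │ │   │ │   │ │ │
│ ┌─┐ └─┐ ╵ ╶─┘ │ ╶─┘ │ ╷ │ └─┤
│ │ │↳ ↓│       │     │ │ │   │
│ │ └─┐ └─────┬─┴───┐ ╵ │ └─┐ │
│ │   │↳ → → ↓│↱ → ↓│   │   │ │
│ └─╴ ├───┬─┐ │ ┌─╴ ├───┴─┐ ╵ │
│     │   │ │↓│↑│↓ ↲│↱ → ↓│   │
├───┐ │ ╷ ╵ │ ╵ │ ╶─┘ ┌─╴ ├─╴ │
│   │ │ │   │↳ ↑│↳ → ↑│↓ ↲│   │
├─╴ │ │ │ ┌─┴───┴───┐ │ ╶─┤ ╶─┤
│   │ │ │ │↓ ← ← ← ↰│ │↳ ↓│   │
│ ┌─┘ ╵ │ │ ┌─────╴ │ └─┐ └─┐ │
│ │     │ │↓│    ↱ ↑│   │↳ ↓│ │
│ │ ┌───┴─┘ ├───┐ ╶─┴───┴─┐ │ │
│ │ │↓ ← ← ↲│↱ ↓│↑ ← ← ← ↰│↓│ │
│ ╵ │ ╶───┬─┘ ╷ └─────┬─╴ │ └─┤
│   │↳ → ↓│↱ ↑│↳ → → ↓│↱ ↑│↳ ↓│
│ ╶─┴───┐ ╵ ╶─┼─────╴ │ ╶─┴─╴ │
│       │↳ ↑  │B ← ← ↲│↑ ← ← ↲│
└───────┴─────┴───────┴───────┘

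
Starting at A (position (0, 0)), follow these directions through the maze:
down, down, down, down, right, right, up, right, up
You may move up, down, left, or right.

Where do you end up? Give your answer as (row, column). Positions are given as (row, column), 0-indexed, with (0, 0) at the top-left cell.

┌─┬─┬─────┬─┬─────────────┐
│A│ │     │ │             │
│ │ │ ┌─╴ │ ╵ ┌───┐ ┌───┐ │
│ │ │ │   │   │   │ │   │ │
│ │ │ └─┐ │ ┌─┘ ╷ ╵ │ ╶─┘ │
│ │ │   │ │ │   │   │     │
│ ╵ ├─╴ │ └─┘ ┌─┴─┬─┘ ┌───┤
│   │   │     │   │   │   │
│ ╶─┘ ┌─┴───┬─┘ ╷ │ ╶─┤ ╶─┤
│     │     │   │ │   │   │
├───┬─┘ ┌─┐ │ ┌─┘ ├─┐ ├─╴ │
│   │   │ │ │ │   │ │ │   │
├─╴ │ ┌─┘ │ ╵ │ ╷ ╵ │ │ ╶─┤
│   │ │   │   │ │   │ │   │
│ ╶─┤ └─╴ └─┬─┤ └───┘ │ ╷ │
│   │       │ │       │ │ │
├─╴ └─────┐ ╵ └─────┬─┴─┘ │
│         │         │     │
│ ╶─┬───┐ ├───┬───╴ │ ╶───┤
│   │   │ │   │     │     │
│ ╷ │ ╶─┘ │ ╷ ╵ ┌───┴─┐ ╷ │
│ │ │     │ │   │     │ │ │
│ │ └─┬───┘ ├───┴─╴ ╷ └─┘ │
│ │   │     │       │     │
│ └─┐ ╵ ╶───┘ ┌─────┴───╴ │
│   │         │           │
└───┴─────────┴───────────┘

Following directions step by step:
Start: (0, 0)
  down: (0, 0) → (1, 0)
  down: (1, 0) → (2, 0)
  down: (2, 0) → (3, 0)
  down: (3, 0) → (4, 0)
  right: (4, 0) → (4, 1)
  right: (4, 1) → (4, 2)
  up: (4, 2) → (3, 2)
  right: (3, 2) → (3, 3)
  up: (3, 3) → (2, 3)
Final position: (2, 3)

Path taken:

┌─┬─┬─────┬─┬─────────────┐
│A│ │     │ │             │
│ │ │ ┌─╴ │ ╵ ┌───┐ ┌───┐ │
│↓│ │ │   │   │   │ │   │ │
│ │ │ └─┐ │ ┌─┘ ╷ ╵ │ ╶─┘ │
│↓│ │  B│ │ │   │   │     │
│ ╵ ├─╴ │ └─┘ ┌─┴─┬─┘ ┌───┤
│↓  │↱ ↑│     │   │   │   │
│ ╶─┘ ┌─┴───┬─┘ ╷ │ ╶─┤ ╶─┤
│↳ → ↑│     │   │ │   │   │
├───┬─┘ ┌─┐ │ ┌─┘ ├─┐ ├─╴ │
│   │   │ │ │ │   │ │ │   │
├─╴ │ ┌─┘ │ ╵ │ ╷ ╵ │ │ ╶─┤
│   │ │   │   │ │   │ │   │
│ ╶─┤ └─╴ └─┬─┤ └───┘ │ ╷ │
│   │       │ │       │ │ │
├─╴ └─────┐ ╵ └─────┬─┴─┘ │
│         │         │     │
│ ╶─┬───┐ ├───┬───╴ │ ╶───┤
│   │   │ │   │     │     │
│ ╷ │ ╶─┘ │ ╷ ╵ ┌───┴─┐ ╷ │
│ │ │     │ │   │     │ │ │
│ │ └─┬───┘ ├───┴─╴ ╷ └─┘ │
│ │   │     │       │     │
│ └─┐ ╵ ╶───┘ ┌─────┴───╴ │
│   │         │           │
└───┴─────────┴───────────┘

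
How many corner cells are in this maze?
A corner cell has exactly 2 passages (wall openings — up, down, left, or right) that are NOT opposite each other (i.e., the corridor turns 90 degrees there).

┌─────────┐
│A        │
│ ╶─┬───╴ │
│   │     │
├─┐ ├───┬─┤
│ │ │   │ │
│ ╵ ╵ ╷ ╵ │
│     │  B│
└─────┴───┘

Counting corner cells (2 non-opposite passages):
Total corners: 11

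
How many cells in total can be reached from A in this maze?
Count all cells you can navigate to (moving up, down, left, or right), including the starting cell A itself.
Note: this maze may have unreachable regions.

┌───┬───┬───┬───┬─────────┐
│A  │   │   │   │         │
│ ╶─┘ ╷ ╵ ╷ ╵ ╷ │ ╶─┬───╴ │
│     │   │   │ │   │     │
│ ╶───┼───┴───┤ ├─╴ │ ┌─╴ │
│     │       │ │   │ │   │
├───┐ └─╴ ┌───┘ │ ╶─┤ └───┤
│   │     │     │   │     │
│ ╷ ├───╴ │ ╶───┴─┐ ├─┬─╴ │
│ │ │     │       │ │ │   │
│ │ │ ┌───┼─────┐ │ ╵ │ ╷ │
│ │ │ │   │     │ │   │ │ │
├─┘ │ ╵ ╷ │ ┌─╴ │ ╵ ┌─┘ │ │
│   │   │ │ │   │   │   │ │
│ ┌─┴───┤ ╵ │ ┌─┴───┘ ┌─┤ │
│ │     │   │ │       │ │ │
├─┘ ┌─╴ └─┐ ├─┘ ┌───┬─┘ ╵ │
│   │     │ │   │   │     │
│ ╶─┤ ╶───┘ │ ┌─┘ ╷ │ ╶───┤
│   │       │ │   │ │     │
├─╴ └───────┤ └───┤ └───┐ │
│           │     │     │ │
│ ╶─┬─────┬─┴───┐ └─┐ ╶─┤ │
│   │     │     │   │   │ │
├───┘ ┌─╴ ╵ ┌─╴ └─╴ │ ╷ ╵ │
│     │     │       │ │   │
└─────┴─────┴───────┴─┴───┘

Using BFS/flood-fill to find all reachable cells from A:
Maze size: 13 × 13 = 169 total cells
9 cell(s) are walled off and cannot be reached from A.
Reachable cells: 160

Reachable region (· marks reachable cells):

┌───┬───┬───┬───┬─────────┐
│A ·│· ·│· ·│· ·│· · · · ·│
│ ╶─┘ ╷ ╵ ╷ ╵ ╷ │ ╶─┬───╴ │
│· · ·│· ·│· ·│·│· ·│· · ·│
│ ╶───┼───┴───┤ ├─╴ │ ┌─╴ │
│· · ·│· · · ·│·│· ·│·│· ·│
├───┐ └─╴ ┌───┘ │ ╶─┤ └───┤
│   │· · ·│· · ·│· ·│· · ·│
│ ╷ ├───╴ │ ╶───┴─┐ ├─┬─╴ │
│ │ │· · ·│· · · ·│·│·│· ·│
│ │ │ ┌───┼─────┐ │ ╵ │ ╷ │
│ │ │·│· ·│· · ·│·│· ·│·│·│
├─┘ │ ╵ ╷ │ ┌─╴ │ ╵ ┌─┘ │ │
│   │· ·│·│·│· ·│· ·│· ·│·│
│ ┌─┴───┤ ╵ │ ┌─┴───┘ ┌─┤ │
│ │· · ·│· ·│·│· · · ·│·│·│
├─┘ ┌─╴ └─┐ ├─┘ ┌───┬─┘ ╵ │
│· ·│· · ·│·│· ·│· ·│· · ·│
│ ╶─┤ ╶───┘ │ ┌─┘ ╷ │ ╶───┤
│· ·│· · · ·│·│· ·│·│· · ·│
├─╴ └───────┤ └───┤ └───┐ │
│· · · · · ·│· · ·│· · ·│·│
│ ╶─┬─────┬─┴───┐ └─┐ ╶─┤ │
│· ·│· · ·│· · ·│· ·│· ·│·│
├───┘ ┌─╴ ╵ ┌─╴ └─╴ │ ╷ ╵ │
│· · ·│· · ·│· · · ·│·│· ·│
└─────┴─────┴───────┴─┴───┘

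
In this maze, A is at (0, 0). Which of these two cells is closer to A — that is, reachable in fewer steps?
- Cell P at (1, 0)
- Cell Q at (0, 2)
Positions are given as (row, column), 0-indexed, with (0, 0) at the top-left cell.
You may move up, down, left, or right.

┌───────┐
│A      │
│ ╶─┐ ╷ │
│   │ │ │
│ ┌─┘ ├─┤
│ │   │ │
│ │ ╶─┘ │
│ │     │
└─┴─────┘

Shortest path A → P at (1, 0): 1 steps
Shortest path A → Q at (0, 2): 2 steps

P is closer (1 steps vs 2 steps).

Path to P:

┌───────┐
│A      │
│ ╶─┐ ╷ │
│P  │ │ │
│ ┌─┘ ├─┤
│ │   │ │
│ │ ╶─┘ │
│ │     │
└─┴─────┘

Path to Q:

┌───────┐
│A → Q  │
│ ╶─┐ ╷ │
│   │ │ │
│ ┌─┘ ├─┤
│ │   │ │
│ │ ╶─┘ │
│ │     │
└─┴─────┘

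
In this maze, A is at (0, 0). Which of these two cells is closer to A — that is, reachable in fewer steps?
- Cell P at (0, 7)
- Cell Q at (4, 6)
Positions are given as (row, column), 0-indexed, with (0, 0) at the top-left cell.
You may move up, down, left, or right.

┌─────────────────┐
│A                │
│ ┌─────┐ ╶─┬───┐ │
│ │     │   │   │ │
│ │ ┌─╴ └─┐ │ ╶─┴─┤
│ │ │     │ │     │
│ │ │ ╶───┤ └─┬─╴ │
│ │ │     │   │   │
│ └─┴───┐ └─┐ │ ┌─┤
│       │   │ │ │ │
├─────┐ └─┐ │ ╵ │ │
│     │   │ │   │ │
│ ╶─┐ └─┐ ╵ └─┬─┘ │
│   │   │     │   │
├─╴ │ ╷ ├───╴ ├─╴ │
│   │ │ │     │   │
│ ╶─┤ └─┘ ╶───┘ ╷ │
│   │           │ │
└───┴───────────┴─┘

Shortest path A → P at (0, 7): 7 steps
Shortest path A → Q at (4, 6): 10 steps

P is closer (7 steps vs 10 steps).

Path to P:

┌─────────────────┐
│A → → → → → → P  │
│ ┌─────┐ ╶─┬───┐ │
│ │     │   │   │ │
│ │ ┌─╴ └─┐ │ ╶─┴─┤
│ │ │     │ │     │
│ │ │ ╶───┤ └─┬─╴ │
│ │ │     │   │   │
│ └─┴───┐ └─┐ │ ┌─┤
│       │   │ │ │ │
├─────┐ └─┐ │ ╵ │ │
│     │   │ │   │ │
│ ╶─┐ └─┐ ╵ └─┬─┘ │
│   │   │     │   │
├─╴ │ ╷ ├───╴ ├─╴ │
│   │ │ │     │   │
│ ╶─┤ └─┘ ╶───┘ ╷ │
│   │           │ │
└───┴───────────┴─┘

Path to Q:

┌─────────────────┐
│A → → → ↓        │
│ ┌─────┐ ╶─┬───┐ │
│ │     │↳ ↓│   │ │
│ │ ┌─╴ └─┐ │ ╶─┴─┤
│ │ │     │↓│     │
│ │ │ ╶───┤ └─┬─╴ │
│ │ │     │↳ ↓│   │
│ └─┴───┐ └─┐ │ ┌─┤
│       │   │Q│ │ │
├─────┐ └─┐ │ ╵ │ │
│     │   │ │   │ │
│ ╶─┐ └─┐ ╵ └─┬─┘ │
│   │   │     │   │
├─╴ │ ╷ ├───╴ ├─╴ │
│   │ │ │     │   │
│ ╶─┤ └─┘ ╶───┘ ╷ │
│   │           │ │
└───┴───────────┴─┘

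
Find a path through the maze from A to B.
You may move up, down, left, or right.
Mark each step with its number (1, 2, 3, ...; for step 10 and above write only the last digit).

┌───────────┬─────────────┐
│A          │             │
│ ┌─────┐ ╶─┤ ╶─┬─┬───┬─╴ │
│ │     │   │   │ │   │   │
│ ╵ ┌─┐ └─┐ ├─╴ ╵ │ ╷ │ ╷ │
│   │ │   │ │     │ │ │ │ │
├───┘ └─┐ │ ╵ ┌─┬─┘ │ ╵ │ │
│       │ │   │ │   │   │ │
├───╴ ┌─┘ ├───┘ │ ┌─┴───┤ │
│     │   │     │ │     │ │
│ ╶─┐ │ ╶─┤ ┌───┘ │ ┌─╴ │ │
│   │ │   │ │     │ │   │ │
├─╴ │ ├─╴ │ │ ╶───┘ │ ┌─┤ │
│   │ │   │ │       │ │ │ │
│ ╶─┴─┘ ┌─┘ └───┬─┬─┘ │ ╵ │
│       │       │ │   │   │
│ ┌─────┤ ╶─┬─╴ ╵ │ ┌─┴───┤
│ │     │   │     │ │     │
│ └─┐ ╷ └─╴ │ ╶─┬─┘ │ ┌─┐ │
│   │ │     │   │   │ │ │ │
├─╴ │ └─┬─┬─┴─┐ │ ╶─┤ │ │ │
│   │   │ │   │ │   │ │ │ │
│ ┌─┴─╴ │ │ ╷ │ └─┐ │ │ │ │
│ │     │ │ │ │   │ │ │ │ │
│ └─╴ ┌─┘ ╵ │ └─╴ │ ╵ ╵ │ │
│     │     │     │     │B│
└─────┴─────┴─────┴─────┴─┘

Finding the shortest path through the maze:
Path length: 66 steps
Directions: right → right → right → right → down → right → down → down → right → up → right → up → left → up → right → right → right → right → right → right → down → left → down → down → left → up → up → left → down → down → left → down → down → left → left → down → right → right → right → up → up → right → right → down → left → down → down → left → down → down → left → down → right → down → down → right → up → up → up → up → right → right → down → down → down → down

Solution:

┌───────────┬─────────────┐
│A 1 2 3 4  │4 5 6 7 8 9 0│
│ ┌─────┐ ╶─┤ ╶─┬─┬───┬─╴ │
│ │     │5 6│3 2│ │8 7│2 1│
│ ╵ ┌─┐ └─┐ ├─╴ ╵ │ ╷ │ ╷ │
│   │ │   │7│0 1  │9│6│3│ │
├───┘ └─┐ │ ╵ ┌─┬─┘ │ ╵ │ │
│       │ │8 9│ │1 0│5 4│ │
├───╴ ┌─┘ ├───┘ │ ┌─┴───┤ │
│     │   │     │2│1 2 3│ │
│ ╶─┐ │ ╶─┤ ┌───┘ │ ┌─╴ │ │
│   │ │   │ │5 4 3│0│5 4│ │
├─╴ │ ├─╴ │ │ ╶───┘ │ ┌─┤ │
│   │ │   │ │6 7 8 9│6│ │ │
│ ╶─┴─┘ ┌─┘ └───┬─┬─┘ │ ╵ │
│       │       │ │8 7│   │
│ ┌─────┤ ╶─┬─╴ ╵ │ ┌─┴───┤
│ │     │   │     │9│0 1 2│
│ └─┐ ╷ └─╴ │ ╶─┬─┘ │ ┌─┐ │
│   │ │     │   │1 0│9│ │3│
├─╴ │ └─┬─┬─┴─┐ │ ╶─┤ │ │ │
│   │   │ │   │ │2 3│8│ │4│
│ ┌─┴─╴ │ │ ╷ │ └─┐ │ │ │ │
│ │     │ │ │ │   │4│7│ │5│
│ └─╴ ┌─┘ ╵ │ └─╴ │ ╵ ╵ │ │
│     │     │     │5 6  │B│
└─────┴─────┴─────┴─────┴─┘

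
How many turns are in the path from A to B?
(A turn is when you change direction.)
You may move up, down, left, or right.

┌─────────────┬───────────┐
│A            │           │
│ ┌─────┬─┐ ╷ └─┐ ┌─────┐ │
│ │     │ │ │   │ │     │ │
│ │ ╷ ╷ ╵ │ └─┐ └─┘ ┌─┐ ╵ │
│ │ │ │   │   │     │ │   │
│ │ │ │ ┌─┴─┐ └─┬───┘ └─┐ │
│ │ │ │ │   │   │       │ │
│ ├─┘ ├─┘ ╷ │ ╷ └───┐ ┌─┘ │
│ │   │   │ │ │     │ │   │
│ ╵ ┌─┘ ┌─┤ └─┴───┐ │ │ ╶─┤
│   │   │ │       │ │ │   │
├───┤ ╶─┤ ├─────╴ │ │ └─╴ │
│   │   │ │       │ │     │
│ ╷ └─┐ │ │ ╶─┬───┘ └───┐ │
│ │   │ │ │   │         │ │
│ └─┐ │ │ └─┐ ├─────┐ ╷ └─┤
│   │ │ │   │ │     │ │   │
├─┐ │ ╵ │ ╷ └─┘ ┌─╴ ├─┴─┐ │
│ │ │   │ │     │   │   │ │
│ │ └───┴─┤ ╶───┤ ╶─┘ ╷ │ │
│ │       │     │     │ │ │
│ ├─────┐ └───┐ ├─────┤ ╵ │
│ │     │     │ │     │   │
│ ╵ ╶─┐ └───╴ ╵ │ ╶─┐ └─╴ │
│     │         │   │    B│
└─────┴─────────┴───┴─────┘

Directions: right, right, right, right, right, down, down, right, down, right, down, right, right, down, down, down, right, right, down, right, down, down, down, down
Number of turns: 11

Solution:

┌─────────────┬───────────┐
│A → → → → ↓  │           │
│ ┌─────┬─┐ ╷ └─┐ ┌─────┐ │
│ │     │ │↓│   │ │     │ │
│ │ ╷ ╷ ╵ │ └─┐ └─┘ ┌─┐ ╵ │
│ │ │ │   │↳ ↓│     │ │   │
│ │ │ │ ┌─┴─┐ └─┬───┘ └─┐ │
│ │ │ │ │   │↳ ↓│       │ │
│ ├─┘ ├─┘ ╷ │ ╷ └───┐ ┌─┘ │
│ │   │   │ │ │↳ → ↓│ │   │
│ ╵ ┌─┘ ┌─┤ └─┴───┐ │ │ ╶─┤
│   │   │ │       │↓│ │   │
├───┤ ╶─┤ ├─────╴ │ │ └─╴ │
│   │   │ │       │↓│     │
│ ╷ └─┐ │ │ ╶─┬───┘ └───┐ │
│ │   │ │ │   │    ↳ → ↓│ │
│ └─┐ │ │ └─┐ ├─────┐ ╷ └─┤
│   │ │ │   │ │     │ │↳ ↓│
├─┐ │ ╵ │ ╷ └─┘ ┌─╴ ├─┴─┐ │
│ │ │   │ │     │   │   │↓│
│ │ └───┴─┤ ╶───┤ ╶─┘ ╷ │ │
│ │       │     │     │ │↓│
│ ├─────┐ └───┐ ├─────┤ ╵ │
│ │     │     │ │     │  ↓│
│ ╵ ╶─┐ └───╴ ╵ │ ╶─┐ └─╴ │
│     │         │   │    B│
└─────┴─────────┴───┴─────┘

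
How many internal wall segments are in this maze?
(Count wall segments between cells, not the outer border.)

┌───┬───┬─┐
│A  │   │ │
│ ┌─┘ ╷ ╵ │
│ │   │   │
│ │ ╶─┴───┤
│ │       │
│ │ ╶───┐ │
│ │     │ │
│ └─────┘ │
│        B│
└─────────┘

Counting internal wall segments:
Total internal walls: 16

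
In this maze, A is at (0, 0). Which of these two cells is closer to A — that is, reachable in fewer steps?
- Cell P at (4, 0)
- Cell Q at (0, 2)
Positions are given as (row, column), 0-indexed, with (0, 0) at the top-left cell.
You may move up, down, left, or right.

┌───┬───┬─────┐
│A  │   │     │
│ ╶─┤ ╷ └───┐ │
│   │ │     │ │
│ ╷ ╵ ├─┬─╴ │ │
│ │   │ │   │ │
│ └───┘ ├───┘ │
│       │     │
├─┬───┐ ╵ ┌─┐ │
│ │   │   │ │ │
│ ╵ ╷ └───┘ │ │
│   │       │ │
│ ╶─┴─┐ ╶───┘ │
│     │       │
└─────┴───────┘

Shortest path A → P at (4, 0): 24 steps
Shortest path A → Q at (0, 2): 6 steps

Q is closer (6 steps vs 24 steps).

Path to P:

┌───┬───┬─────┐
│A  │   │     │
│ ╶─┤ ╷ └───┐ │
│↓  │ │     │ │
│ ╷ ╵ ├─┬─╴ │ │
│↓│   │ │   │ │
│ └───┘ ├───┘ │
│↳ → → ↓│↱ → ↓│
├─┬───┐ ╵ ┌─┐ │
│P│↓ ↰│↳ ↑│ │↓│
│ ╵ ╷ └───┘ │ │
│↑ ↲│↑ ↰    │↓│
│ ╶─┴─┐ ╶───┘ │
│     │↑ ← ← ↲│
└─────┴───────┘

Path to Q:

┌───┬───┬─────┐
│A  │Q  │     │
│ ╶─┤ ╷ └───┐ │
│↳ ↓│↑│     │ │
│ ╷ ╵ ├─┬─╴ │ │
│ │↳ ↑│ │   │ │
│ └───┘ ├───┘ │
│       │     │
├─┬───┐ ╵ ┌─┐ │
│ │   │   │ │ │
│ ╵ ╷ └───┘ │ │
│   │       │ │
│ ╶─┴─┐ ╶───┘ │
│     │       │
└─────┴───────┘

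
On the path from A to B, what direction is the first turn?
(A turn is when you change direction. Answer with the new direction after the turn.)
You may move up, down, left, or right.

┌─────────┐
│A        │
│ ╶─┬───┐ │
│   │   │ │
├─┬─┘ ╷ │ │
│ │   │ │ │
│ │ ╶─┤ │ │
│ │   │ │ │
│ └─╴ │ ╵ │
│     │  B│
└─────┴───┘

Directions: right, right, right, right, down, down, down, down
First turn direction: down

Solution:

┌─────────┐
│A → → → ↓│
│ ╶─┬───┐ │
│   │   │↓│
├─┬─┘ ╷ │ │
│ │   │ │↓│
│ │ ╶─┤ │ │
│ │   │ │↓│
│ └─╴ │ ╵ │
│     │  B│
└─────┴───┘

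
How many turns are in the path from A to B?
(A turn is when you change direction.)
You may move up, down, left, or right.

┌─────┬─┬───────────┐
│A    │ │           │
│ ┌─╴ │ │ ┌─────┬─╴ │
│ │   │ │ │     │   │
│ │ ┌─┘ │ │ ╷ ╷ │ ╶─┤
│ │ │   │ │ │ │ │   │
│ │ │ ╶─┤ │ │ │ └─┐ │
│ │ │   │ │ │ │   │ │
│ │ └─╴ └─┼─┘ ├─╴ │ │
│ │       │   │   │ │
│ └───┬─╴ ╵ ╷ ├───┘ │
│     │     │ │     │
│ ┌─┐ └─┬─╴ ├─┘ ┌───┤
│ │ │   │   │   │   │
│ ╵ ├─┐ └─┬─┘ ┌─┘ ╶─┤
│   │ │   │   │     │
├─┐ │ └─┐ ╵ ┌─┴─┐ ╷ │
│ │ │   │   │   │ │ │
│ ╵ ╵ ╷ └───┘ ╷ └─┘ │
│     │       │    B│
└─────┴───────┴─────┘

Directions: down, down, down, down, down, down, down, right, down, down, right, up, right, down, right, right, right, up, right, down, right, right
Number of turns: 11

Solution:

┌─────┬─┬───────────┐
│A    │ │           │
│ ┌─╴ │ │ ┌─────┬─╴ │
│↓│   │ │ │     │   │
│ │ ┌─┘ │ │ ╷ ╷ │ ╶─┤
│↓│ │   │ │ │ │ │   │
│ │ │ ╶─┤ │ │ │ └─┐ │
│↓│ │   │ │ │ │   │ │
│ │ └─╴ └─┼─┘ ├─╴ │ │
│↓│       │   │   │ │
│ └───┬─╴ ╵ ╷ ├───┘ │
│↓    │     │ │     │
│ ┌─┐ └─┬─╴ ├─┘ ┌───┤
│↓│ │   │   │   │   │
│ ╵ ├─┐ └─┬─┘ ┌─┘ ╶─┤
│↳ ↓│ │   │   │     │
├─┐ │ └─┐ ╵ ┌─┴─┐ ╷ │
│ │↓│↱ ↓│   │↱ ↓│ │ │
│ ╵ ╵ ╷ └───┘ ╷ └─┘ │
│  ↳ ↑│↳ → → ↑│↳ → B│
└─────┴───────┴─────┘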